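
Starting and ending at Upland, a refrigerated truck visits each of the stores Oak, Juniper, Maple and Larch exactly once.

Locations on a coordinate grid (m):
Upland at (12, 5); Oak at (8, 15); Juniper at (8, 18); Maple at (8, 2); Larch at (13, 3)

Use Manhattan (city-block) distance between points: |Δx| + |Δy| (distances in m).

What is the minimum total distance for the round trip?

Minimum total distance: 42 m.

With 4 stops there are 4!/2 = 12 distinct round trips (a route and its reverse cost the same).
Upland→Oak→Juniper→Maple→Larch→Upland: 14+3+16+6+3 = 42
Upland→Oak→Juniper→Larch→Maple→Upland: 14+3+20+6+7 = 50
Upland→Oak→Maple→Juniper→Larch→Upland: 14+13+16+20+3 = 66
Upland→Oak→Maple→Larch→Juniper→Upland: 14+13+6+20+17 = 70
Upland→Oak→Larch→Juniper→Maple→Upland: 14+17+20+16+7 = 74
Upland→Oak→Larch→Maple→Juniper→Upland: 14+17+6+16+17 = 70
Upland→Juniper→Oak→Maple→Larch→Upland: 17+3+13+6+3 = 42
Upland→Juniper→Oak→Larch→Maple→Upland: 17+3+17+6+7 = 50
Upland→Juniper→Maple→Oak→Larch→Upland: 17+16+13+17+3 = 66
Upland→Juniper→Larch→Oak→Maple→Upland: 17+20+17+13+7 = 74
Upland→Maple→Oak→Juniper→Larch→Upland: 7+13+3+20+3 = 46
Upland→Maple→Juniper→Oak→Larch→Upland: 7+16+3+17+3 = 46
The minimum is 42.
One optimal route: Upland → Oak → Juniper → Maple → Larch → Upland (or its reverse).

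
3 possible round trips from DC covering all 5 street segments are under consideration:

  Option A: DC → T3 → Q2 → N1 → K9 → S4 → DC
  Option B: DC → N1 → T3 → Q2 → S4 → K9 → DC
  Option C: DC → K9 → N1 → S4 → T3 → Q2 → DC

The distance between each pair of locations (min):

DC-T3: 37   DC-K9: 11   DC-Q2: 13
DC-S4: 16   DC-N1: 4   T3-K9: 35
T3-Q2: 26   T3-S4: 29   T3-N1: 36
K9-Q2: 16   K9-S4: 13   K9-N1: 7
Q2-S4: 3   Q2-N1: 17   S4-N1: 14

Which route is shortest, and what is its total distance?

93 min — Option B is the shortest.

Option A: 37 + 26 + 17 + 7 + 13 + 16 = 116
Option B: 4 + 36 + 26 + 3 + 13 + 11 = 93
Option C: 11 + 7 + 14 + 29 + 26 + 13 = 100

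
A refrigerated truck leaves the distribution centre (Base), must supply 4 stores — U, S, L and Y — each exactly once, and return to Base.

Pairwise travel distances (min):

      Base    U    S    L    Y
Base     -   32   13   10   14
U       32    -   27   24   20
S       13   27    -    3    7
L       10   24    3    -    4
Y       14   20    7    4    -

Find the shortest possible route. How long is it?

With 4 stops there are 4!/2 = 12 distinct round trips (a route and its reverse cost the same).
Base→U→S→L→Y→Base: 32+27+3+4+14 = 80
Base→U→S→Y→L→Base: 32+27+7+4+10 = 80
Base→U→L→S→Y→Base: 32+24+3+7+14 = 80
Base→U→L→Y→S→Base: 32+24+4+7+13 = 80
Base→U→Y→S→L→Base: 32+20+7+3+10 = 72
Base→U→Y→L→S→Base: 32+20+4+3+13 = 72
Base→S→U→L→Y→Base: 13+27+24+4+14 = 82
Base→S→U→Y→L→Base: 13+27+20+4+10 = 74
Base→S→L→U→Y→Base: 13+3+24+20+14 = 74
Base→S→Y→U→L→Base: 13+7+20+24+10 = 74
Base→L→U→S→Y→Base: 10+24+27+7+14 = 82
Base→L→S→U→Y→Base: 10+3+27+20+14 = 74
The minimum is 72.
One optimal route: Base → U → Y → S → L → Base (or its reverse).

Shortest round trip = 72 min.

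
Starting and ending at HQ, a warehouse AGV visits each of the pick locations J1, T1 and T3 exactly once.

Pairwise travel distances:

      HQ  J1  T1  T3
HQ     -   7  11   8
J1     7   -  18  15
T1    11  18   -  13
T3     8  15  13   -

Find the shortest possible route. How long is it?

Shortest round trip = 46.

With 3 stops there are 3!/2 = 3 distinct round trips (a route and its reverse cost the same).
HQ→J1→T1→T3→HQ: 7+18+13+8 = 46
HQ→J1→T3→T1→HQ: 7+15+13+11 = 46
HQ→T1→J1→T3→HQ: 11+18+15+8 = 52
The minimum is 46.
One optimal route: HQ → J1 → T1 → T3 → HQ (or its reverse).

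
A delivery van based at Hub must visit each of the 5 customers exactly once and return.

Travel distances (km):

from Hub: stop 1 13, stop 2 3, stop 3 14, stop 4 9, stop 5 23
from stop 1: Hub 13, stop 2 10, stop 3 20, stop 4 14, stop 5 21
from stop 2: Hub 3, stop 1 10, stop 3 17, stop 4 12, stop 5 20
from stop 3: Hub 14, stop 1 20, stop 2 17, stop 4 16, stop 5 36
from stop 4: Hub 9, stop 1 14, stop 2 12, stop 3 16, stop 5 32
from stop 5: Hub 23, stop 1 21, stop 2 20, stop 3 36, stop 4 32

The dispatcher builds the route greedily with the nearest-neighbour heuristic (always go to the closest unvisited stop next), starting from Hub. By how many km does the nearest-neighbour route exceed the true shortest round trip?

Excess over optimum: 14 km.

From Hub: stop 2=3, stop 4=9, stop 1=13, stop 3=14, stop 5=23 → choose stop 2 (3).
From stop 2: stop 1=10, stop 4=12, stop 3=17, stop 5=20 → choose stop 1 (10).
From stop 1: stop 4=14, stop 3=20, stop 5=21 → choose stop 4 (14).
From stop 4: stop 3=16, stop 5=32 → choose stop 3 (16).
From stop 3: stop 5=36 → choose stop 5 (36).
NN route Hub → stop 2 → stop 1 → stop 4 → stop 3 → stop 5 → Hub costs 102.
Optimal: Hub → stop 2 → stop 5 → stop 1 → stop 4 → stop 3 → Hub costs 88 (by enumerating all 60 distinct tours).
Excess = 102 − 88 = 14.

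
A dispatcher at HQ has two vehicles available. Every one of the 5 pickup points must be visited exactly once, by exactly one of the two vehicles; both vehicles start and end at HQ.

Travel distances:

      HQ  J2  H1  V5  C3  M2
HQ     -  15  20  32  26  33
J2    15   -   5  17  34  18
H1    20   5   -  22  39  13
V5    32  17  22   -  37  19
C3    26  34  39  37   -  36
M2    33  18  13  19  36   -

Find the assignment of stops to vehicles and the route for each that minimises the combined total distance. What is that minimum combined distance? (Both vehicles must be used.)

Minimum combined distance: 136.

Check every non-empty split of the stops between the two vehicles; for each half take its own optimal tour:
  {J2} + {H1, V5, C3, M2}: 30 + 115 = 145
  {H1} + {J2, V5, C3, M2}: 40 + 113 = 153
  {J2, H1} + {V5, C3, M2}: 40 + 113 = 153
  {V5} + {J2, H1, C3, M2}: 64 + 95 = 159
  {J2, V5} + {H1, C3, M2}: 64 + 95 = 159
  {H1, V5} + {J2, C3, M2}: 74 + 95 = 169
  … (15 splits in total)
  {C3} + {J2, H1, V5, M2}: 52 + 84 = 136  ← best
Best: vehicle 1 HQ → C3 → HQ = 52; vehicle 2 HQ → J2 → H1 → M2 → V5 → HQ = 84; combined 136.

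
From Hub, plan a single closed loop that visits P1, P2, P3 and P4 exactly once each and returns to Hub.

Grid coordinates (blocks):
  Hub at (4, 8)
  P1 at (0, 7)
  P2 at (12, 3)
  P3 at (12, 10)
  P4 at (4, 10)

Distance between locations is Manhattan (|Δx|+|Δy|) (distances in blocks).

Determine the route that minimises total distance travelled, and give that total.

Minimum total distance: 38 blocks.

With 4 stops there are 4!/2 = 12 distinct round trips (a route and its reverse cost the same).
Hub → P1 → P2 → P3 → P4 → Hub: 5+16+7+8+2 = 38
Hub → P1 → P2 → P4 → P3 → Hub: 5+16+15+8+10 = 54
Hub → P1 → P3 → P2 → P4 → Hub: 5+15+7+15+2 = 44
Hub → P1 → P3 → P4 → P2 → Hub: 5+15+8+15+13 = 56
Hub → P1 → P4 → P2 → P3 → Hub: 5+7+15+7+10 = 44
Hub → P1 → P4 → P3 → P2 → Hub: 5+7+8+7+13 = 40
Hub → P2 → P1 → P3 → P4 → Hub: 13+16+15+8+2 = 54
Hub → P2 → P1 → P4 → P3 → Hub: 13+16+7+8+10 = 54
Hub → P2 → P3 → P1 → P4 → Hub: 13+7+15+7+2 = 44
Hub → P2 → P4 → P1 → P3 → Hub: 13+15+7+15+10 = 60
Hub → P3 → P1 → P2 → P4 → Hub: 10+15+16+15+2 = 58
Hub → P3 → P2 → P1 → P4 → Hub: 10+7+16+7+2 = 42
The minimum is 38.
One optimal route: Hub → P1 → P2 → P3 → P4 → Hub (or its reverse).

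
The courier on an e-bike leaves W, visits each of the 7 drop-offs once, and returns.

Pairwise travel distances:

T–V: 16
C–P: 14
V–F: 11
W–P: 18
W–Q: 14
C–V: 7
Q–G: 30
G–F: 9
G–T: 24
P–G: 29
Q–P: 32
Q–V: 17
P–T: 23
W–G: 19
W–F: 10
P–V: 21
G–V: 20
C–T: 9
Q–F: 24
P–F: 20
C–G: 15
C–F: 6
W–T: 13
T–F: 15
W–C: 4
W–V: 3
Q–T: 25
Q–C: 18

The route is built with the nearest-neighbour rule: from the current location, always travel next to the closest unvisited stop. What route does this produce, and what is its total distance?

118 along W → V → C → F → G → T → P → Q → W.

W → [V:3 / C:4 / F:10 / T:13 / Q:14 / P:18 / G:19] → V (3)
V → [C:7 / F:11 / T:16 / Q:17 / G:20 / P:21] → C (7)
C → [F:6 / T:9 / P:14 / G:15 / Q:18] → F (6)
F → [G:9 / T:15 / P:20 / Q:24] → G (9)
G → [T:24 / P:29 / Q:30] → T (24)
T → [P:23 / Q:25] → P (23)
P → [Q:32] → Q (32)
Return Q→W: 14.
Total = 3 + 7 + 6 + 9 + 24 + 23 + 32 + 14 = 118.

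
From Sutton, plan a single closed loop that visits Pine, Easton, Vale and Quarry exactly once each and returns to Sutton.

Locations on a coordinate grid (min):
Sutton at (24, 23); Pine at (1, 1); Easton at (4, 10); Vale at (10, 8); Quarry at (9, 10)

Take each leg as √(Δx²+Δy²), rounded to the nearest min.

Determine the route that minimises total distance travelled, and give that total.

Sutton→Pine→Easton→Vale→Quarry→Sutton: 32+9+6+2+20 = 69
Sutton→Pine→Easton→Quarry→Vale→Sutton: 32+9+5+2+21 = 69
Sutton→Pine→Vale→Easton→Quarry→Sutton: 32+11+6+5+20 = 74
Sutton→Pine→Vale→Quarry→Easton→Sutton: 32+11+2+5+24 = 74
Sutton→Pine→Quarry→Easton→Vale→Sutton: 32+12+5+6+21 = 76
Sutton→Pine→Quarry→Vale→Easton→Sutton: 32+12+2+6+24 = 76
Sutton→Easton→Pine→Vale→Quarry→Sutton: 24+9+11+2+20 = 66
Sutton→Easton→Pine→Quarry→Vale→Sutton: 24+9+12+2+21 = 68
Sutton→Easton→Vale→Pine→Quarry→Sutton: 24+6+11+12+20 = 73
Sutton→Easton→Quarry→Pine→Vale→Sutton: 24+5+12+11+21 = 73
Sutton→Vale→Pine→Easton→Quarry→Sutton: 21+11+9+5+20 = 66
Sutton→Vale→Easton→Pine→Quarry→Sutton: 21+6+9+12+20 = 68
The minimum is 66.
One optimal route: Sutton → Easton → Pine → Vale → Quarry → Sutton (or its reverse).

Shortest round trip = 66 min.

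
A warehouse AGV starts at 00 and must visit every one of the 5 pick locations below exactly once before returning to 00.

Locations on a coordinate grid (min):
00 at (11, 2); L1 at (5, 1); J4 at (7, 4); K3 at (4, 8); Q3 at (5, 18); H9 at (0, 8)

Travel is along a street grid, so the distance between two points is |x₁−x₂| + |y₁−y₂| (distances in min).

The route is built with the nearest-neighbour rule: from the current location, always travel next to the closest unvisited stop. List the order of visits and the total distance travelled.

00 → [J4:6 / L1:7 / K3:13 / H9:17 / Q3:22] → J4 (6)
J4 → [L1:5 / K3:7 / H9:11 / Q3:16] → L1 (5)
L1 → [K3:8 / H9:12 / Q3:17] → K3 (8)
K3 → [H9:4 / Q3:11] → H9 (4)
H9 → [Q3:15] → Q3 (15)
Return Q3→00: 22.
Total = 6 + 5 + 8 + 4 + 15 + 22 = 60.

60 min along 00 → J4 → L1 → K3 → H9 → Q3 → 00.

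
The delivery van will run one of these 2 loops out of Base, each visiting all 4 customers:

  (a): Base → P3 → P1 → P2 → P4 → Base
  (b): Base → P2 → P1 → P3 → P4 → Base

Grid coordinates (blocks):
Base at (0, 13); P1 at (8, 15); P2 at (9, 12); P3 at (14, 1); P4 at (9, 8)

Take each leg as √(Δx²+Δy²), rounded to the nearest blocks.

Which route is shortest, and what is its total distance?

Shortest is (b), total 46 blocks.

(a): 18 + 15 + 3 + 4 + 10 = 50
(b): 9 + 3 + 15 + 9 + 10 = 46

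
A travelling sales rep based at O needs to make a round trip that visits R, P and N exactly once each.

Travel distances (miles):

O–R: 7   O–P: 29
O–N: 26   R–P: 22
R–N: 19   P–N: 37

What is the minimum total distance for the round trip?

92 miles — the shortest possible round trip.

O→R→P→N→O: 7+22+37+26 = 92
O→R→N→P→O: 7+19+37+29 = 92
O→P→R→N→O: 29+22+19+26 = 96
The minimum is 92.
One optimal route: O → R → P → N → O (or its reverse).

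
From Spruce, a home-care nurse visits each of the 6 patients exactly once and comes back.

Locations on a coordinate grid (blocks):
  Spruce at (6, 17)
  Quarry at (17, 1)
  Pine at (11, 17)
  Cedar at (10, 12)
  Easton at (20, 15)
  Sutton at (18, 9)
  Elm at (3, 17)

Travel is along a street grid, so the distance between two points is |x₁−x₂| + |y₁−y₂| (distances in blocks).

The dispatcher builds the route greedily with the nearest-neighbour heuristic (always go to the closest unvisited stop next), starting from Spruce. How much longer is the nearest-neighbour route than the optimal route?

From Spruce: Elm=3, Pine=5, Cedar=9, Easton=16, Sutton=20, Quarry=27 → choose Elm (3).
From Elm: Pine=8, Cedar=12, Easton=19, Sutton=23, Quarry=30 → choose Pine (8).
From Pine: Cedar=6, Easton=11, Sutton=15, Quarry=22 → choose Cedar (6).
From Cedar: Sutton=11, Easton=13, Quarry=18 → choose Sutton (11).
From Sutton: Easton=8, Quarry=9 → choose Easton (8).
From Easton: Quarry=17 → choose Quarry (17).
NN route Spruce → Elm → Pine → Cedar → Sutton → Easton → Quarry → Spruce costs 80.
Optimal: Spruce → Pine → Easton → Sutton → Quarry → Cedar → Elm → Spruce costs 66 (by enumerating all 360 distinct tours).
Excess = 80 − 66 = 14.

Excess over optimum: 14 blocks.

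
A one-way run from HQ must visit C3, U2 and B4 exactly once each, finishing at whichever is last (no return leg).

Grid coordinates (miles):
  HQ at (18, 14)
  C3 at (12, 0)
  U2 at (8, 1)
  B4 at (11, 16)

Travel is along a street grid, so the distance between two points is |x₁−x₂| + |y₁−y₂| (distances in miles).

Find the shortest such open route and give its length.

31 miles — the minimum one-way total.

There are 3! = 6 possible orderings.
HQ → C3 → U2 → B4: 20+5+18 = 43
HQ → C3 → B4 → U2: 20+17+18 = 55
HQ → U2 → C3 → B4: 23+5+17 = 45
HQ → U2 → B4 → C3: 23+18+17 = 58
HQ → B4 → C3 → U2: 9+17+5 = 31
HQ → B4 → U2 → C3: 9+18+5 = 32
The minimum is 31.
One shortest path: HQ → B4 → C3 → U2.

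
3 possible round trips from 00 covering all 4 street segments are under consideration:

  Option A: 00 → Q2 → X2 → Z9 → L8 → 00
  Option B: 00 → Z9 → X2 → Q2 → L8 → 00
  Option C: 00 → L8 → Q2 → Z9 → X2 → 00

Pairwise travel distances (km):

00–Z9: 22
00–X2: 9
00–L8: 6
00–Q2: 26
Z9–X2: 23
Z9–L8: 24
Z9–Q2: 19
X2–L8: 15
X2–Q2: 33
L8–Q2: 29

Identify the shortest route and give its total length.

Option A: 26 + 33 + 23 + 24 + 6 = 112
Option B: 22 + 23 + 33 + 29 + 6 = 113
Option C: 6 + 29 + 19 + 23 + 9 = 86

86 km — Option C is the shortest.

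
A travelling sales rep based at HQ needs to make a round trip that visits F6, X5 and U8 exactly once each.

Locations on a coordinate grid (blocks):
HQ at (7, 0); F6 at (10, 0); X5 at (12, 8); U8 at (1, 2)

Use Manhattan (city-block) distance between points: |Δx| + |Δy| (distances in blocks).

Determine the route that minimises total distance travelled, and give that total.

There are 3 distinct closed tours to check (reversals are equivalent).
HQ → F6 → X5 → U8 → HQ: 3+10+17+8 = 38
HQ → F6 → U8 → X5 → HQ: 3+11+17+13 = 44
HQ → X5 → F6 → U8 → HQ: 13+10+11+8 = 42
The minimum is 38.
One optimal route: HQ → F6 → X5 → U8 → HQ (or its reverse).

Minimum total distance: 38 blocks.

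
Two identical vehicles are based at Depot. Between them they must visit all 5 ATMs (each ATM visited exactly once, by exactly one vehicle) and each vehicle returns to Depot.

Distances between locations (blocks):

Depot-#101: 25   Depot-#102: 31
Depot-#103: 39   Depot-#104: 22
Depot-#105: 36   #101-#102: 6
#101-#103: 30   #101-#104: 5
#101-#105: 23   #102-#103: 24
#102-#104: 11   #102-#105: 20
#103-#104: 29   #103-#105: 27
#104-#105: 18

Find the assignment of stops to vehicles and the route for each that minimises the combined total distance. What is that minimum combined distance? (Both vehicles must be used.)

Check every non-empty split of the stops between the two vehicles; for each half take its own optimal tour:
  {#101} + {#102, #103, #104, #105}: 50 + 119 = 169
  {#102} + {#101, #103, #104, #105}: 62 + 114 = 176
  {#101, #102} + {#103, #104, #105}: 62 + 106 = 168
  {#103} + {#101, #102, #104, #105}: 78 + 89 = 167
  {#101, #103} + {#102, #104, #105}: 94 + 89 = 183
  {#102, #103} + {#101, #104, #105}: 94 + 84 = 178
  … (15 splits in total)
  {#104} + {#101, #102, #103, #105}: 44 + 117 = 161  ← best
Best: vehicle 1 Depot → #104 → Depot = 44; vehicle 2 Depot → #101 → #102 → #105 → #103 → Depot = 117; combined 161.

161 blocks — the smallest possible combined total.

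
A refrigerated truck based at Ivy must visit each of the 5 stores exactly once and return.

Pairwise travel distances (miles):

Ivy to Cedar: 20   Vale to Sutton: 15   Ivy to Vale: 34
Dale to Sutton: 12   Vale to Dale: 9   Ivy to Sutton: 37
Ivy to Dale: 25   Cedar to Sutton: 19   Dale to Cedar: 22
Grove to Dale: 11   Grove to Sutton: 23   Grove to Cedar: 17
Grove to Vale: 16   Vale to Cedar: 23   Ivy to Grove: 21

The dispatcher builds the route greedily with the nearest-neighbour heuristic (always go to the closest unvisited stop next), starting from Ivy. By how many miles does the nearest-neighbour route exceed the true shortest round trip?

Ivy: Cedar=20, Grove=21, Dale=25, Vale=34, Sutton=37 ⇒ Cedar
Cedar: Grove=17, Sutton=19, Dale=22, Vale=23 ⇒ Grove
Grove: Dale=11, Vale=16, Sutton=23 ⇒ Dale
Dale: Vale=9, Sutton=12 ⇒ Vale
Vale: Sutton=15 ⇒ Sutton
NN route Ivy → Cedar → Grove → Dale → Vale → Sutton → Ivy costs 109.
Optimal: Ivy → Grove → Dale → Vale → Sutton → Cedar → Ivy costs 95 (by enumerating all 60 distinct tours).
Excess = 109 − 95 = 14.

The nearest-neighbour route is 14 miles longer than optimal.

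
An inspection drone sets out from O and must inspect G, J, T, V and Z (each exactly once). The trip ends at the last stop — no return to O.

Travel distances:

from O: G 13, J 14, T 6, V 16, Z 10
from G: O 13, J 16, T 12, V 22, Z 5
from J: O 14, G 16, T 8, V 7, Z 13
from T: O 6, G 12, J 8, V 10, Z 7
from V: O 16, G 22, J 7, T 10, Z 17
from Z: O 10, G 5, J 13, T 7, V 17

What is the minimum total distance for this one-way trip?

40 — the minimum one-way total.

There are 5! = 120 possible orderings.
O - G - J - T - V - Z: 13+16+8+10+17 = 64
O - G - J - T - Z - V: 13+16+8+7+17 = 61
O - G - J - V - T - Z: 13+16+7+10+7 = 53
O - G - J - V - Z - T: 13+16+7+17+7 = 60
O - G - J - Z - T - V: 13+16+13+7+10 = 59
O - G - J - Z - V - T: 13+16+13+17+10 = 69
O - G - T - J - V - Z: 13+12+8+7+17 = 57
O - G - T - J - Z - V: 13+12+8+13+17 = 63
O - G - T - V - J - Z: 13+12+10+7+13 = 55
O - G - T - V - Z - J: 13+12+10+17+13 = 65
O - G - T - Z - J - V: 13+12+7+13+7 = 52
O - G - T - Z - V - J: 13+12+7+17+7 = 56
O - G - V - J - T - Z: 13+22+7+8+7 = 57
O - G - V - J - Z - T: 13+22+7+13+7 = 62
… (106 more)
O - G - Z - T - J - V: 13+5+7+8+7 = 40  ← best
The minimum is 40.
One shortest path: O → G → Z → T → J → V.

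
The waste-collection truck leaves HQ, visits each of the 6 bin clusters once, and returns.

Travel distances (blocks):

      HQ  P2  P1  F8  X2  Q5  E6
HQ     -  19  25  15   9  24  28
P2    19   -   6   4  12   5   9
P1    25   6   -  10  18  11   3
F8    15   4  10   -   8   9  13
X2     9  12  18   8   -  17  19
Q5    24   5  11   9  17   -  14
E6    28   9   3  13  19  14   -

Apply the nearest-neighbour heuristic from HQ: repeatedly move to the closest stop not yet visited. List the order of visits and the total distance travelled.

At HQ the remaining stops are X2 9, F8 15, P2 19, Q5 24, P1 25, E6 28; go to X2.
At X2 the remaining stops are F8 8, P2 12, Q5 17, P1 18, E6 19; go to F8.
At F8 the remaining stops are P2 4, Q5 9, P1 10, E6 13; go to P2.
At P2 the remaining stops are Q5 5, P1 6, E6 9; go to Q5.
At Q5 the remaining stops are P1 11, E6 14; go to P1.
At P1 the remaining stops are E6 3; go to E6.
Return E6→HQ: 28.
Total = 9 + 8 + 4 + 5 + 11 + 3 + 28 = 68.

68 blocks along HQ → X2 → F8 → P2 → Q5 → P1 → E6 → HQ.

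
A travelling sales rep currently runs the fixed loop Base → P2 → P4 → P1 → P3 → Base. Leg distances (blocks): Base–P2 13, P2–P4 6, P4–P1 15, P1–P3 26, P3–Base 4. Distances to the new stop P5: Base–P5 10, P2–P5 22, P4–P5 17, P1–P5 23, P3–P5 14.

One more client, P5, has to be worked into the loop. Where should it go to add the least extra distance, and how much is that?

Insertion cost between consecutive stops i–j is d(i,P5) + d(P5,j) − d(i,j):
  between Base and P2: 10 + 22 − 13 = 19
  between P2 and P4: 22 + 17 − 6 = 33
  between P4 and P1: 17 + 23 − 15 = 25
  between P1 and P3: 23 + 14 − 26 = 11
  between P3 and Base: 14 + 10 − 4 = 20
Cheapest insertion is between P1 and P3, adding 11.
New total = 64 + 11 = 75.

+11 blocks — insert P5 between P1 and P3.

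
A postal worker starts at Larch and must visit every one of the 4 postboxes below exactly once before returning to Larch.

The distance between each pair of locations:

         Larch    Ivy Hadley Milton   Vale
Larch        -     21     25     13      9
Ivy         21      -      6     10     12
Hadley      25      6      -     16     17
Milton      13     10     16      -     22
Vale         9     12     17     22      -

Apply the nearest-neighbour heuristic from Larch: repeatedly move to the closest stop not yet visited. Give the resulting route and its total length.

56 along Larch → Vale → Ivy → Hadley → Milton → Larch.

Larch → [Vale:9 / Milton:13 / Ivy:21 / Hadley:25] → Vale (9)
Vale → [Ivy:12 / Hadley:17 / Milton:22] → Ivy (12)
Ivy → [Hadley:6 / Milton:10] → Hadley (6)
Hadley → [Milton:16] → Milton (16)
Return Milton→Larch: 13.
Total = 9 + 12 + 6 + 16 + 13 = 56.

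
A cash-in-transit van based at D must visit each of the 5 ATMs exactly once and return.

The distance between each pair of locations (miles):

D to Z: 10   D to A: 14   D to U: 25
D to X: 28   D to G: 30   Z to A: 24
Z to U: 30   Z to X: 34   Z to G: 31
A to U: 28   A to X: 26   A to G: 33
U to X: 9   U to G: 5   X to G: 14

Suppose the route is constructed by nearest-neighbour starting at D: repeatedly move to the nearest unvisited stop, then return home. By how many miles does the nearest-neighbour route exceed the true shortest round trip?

The nearest-neighbour route is 9 miles longer than optimal.

From D: Z=10, A=14, U=25, X=28, G=30 → choose Z (10).
From Z: A=24, U=30, G=31, X=34 → choose A (24).
From A: X=26, U=28, G=33 → choose X (26).
From X: U=9, G=14 → choose U (9).
From U: G=5 → choose G (5).
NN route D → Z → A → X → U → G → D costs 104.
Optimal: D → Z → G → U → X → A → D costs 95 (by enumerating all 60 distinct tours).
Excess = 104 − 95 = 9.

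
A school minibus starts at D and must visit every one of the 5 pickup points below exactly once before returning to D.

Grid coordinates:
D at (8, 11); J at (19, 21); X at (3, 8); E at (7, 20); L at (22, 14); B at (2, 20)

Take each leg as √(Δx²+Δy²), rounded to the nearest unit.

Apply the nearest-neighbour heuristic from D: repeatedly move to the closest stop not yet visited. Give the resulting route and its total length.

Nearest-neighbour total = 57; route D → X → B → E → J → L → D.

At D the remaining stops are X 6, E 9, B 11, L 14, J 15; go to X.
At X the remaining stops are B 12, E 13, L 20, J 21; go to B.
At B the remaining stops are E 5, J 17, L 21; go to E.
At E the remaining stops are J 12, L 16; go to J.
At J the remaining stops are L 8; go to L.
Return L→D: 14.
Total = 6 + 12 + 5 + 12 + 8 + 14 = 57.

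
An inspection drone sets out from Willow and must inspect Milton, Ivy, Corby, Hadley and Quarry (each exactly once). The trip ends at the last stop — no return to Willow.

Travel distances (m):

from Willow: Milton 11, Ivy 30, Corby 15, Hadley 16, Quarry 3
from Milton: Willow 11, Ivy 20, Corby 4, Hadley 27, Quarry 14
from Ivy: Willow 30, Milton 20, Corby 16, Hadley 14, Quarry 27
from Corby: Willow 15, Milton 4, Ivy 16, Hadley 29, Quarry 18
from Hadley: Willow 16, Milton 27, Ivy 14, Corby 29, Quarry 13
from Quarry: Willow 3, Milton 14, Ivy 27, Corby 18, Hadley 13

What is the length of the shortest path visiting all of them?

There are 5! = 120 possible orderings.
Willow→Milton→Ivy→Corby→Hadley→Quarry: 11+20+16+29+13 = 89
Willow→Milton→Ivy→Corby→Quarry→Hadley: 11+20+16+18+13 = 78
Willow→Milton→Ivy→Hadley→Corby→Quarry: 11+20+14+29+18 = 92
Willow→Milton→Ivy→Hadley→Quarry→Corby: 11+20+14+13+18 = 76
Willow→Milton→Ivy→Quarry→Corby→Hadley: 11+20+27+18+29 = 105
Willow→Milton→Ivy→Quarry→Hadley→Corby: 11+20+27+13+29 = 100
Willow→Milton→Corby→Ivy→Hadley→Quarry: 11+4+16+14+13 = 58
Willow→Milton→Corby→Ivy→Quarry→Hadley: 11+4+16+27+13 = 71
Willow→Milton→Corby→Hadley→Ivy→Quarry: 11+4+29+14+27 = 85
Willow→Milton→Corby→Hadley→Quarry→Ivy: 11+4+29+13+27 = 84
Willow→Milton→Corby→Quarry→Ivy→Hadley: 11+4+18+27+14 = 74
Willow→Milton→Corby→Quarry→Hadley→Ivy: 11+4+18+13+14 = 60
Willow→Milton→Hadley→Ivy→Corby→Quarry: 11+27+14+16+18 = 86
Willow→Milton→Hadley→Ivy→Quarry→Corby: 11+27+14+27+18 = 97
… (106 more)
Willow→Quarry→Hadley→Ivy→Corby→Milton: 3+13+14+16+4 = 50  ← best
The minimum is 50.
One shortest path: Willow → Quarry → Hadley → Ivy → Corby → Milton.

Minimum one-way distance = 50 m.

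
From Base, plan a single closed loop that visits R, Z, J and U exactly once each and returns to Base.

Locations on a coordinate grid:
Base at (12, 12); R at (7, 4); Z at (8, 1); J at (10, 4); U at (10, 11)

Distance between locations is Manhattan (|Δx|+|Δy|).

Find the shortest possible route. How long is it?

With 4 stops there are 4!/2 = 12 distinct round trips (a route and its reverse cost the same).
Base-R-Z-J-U-Base: 13+4+5+7+3 = 32
Base-R-Z-U-J-Base: 13+4+12+7+10 = 46
Base-R-J-Z-U-Base: 13+3+5+12+3 = 36
Base-R-J-U-Z-Base: 13+3+7+12+15 = 50
Base-R-U-Z-J-Base: 13+10+12+5+10 = 50
Base-R-U-J-Z-Base: 13+10+7+5+15 = 50
Base-Z-R-J-U-Base: 15+4+3+7+3 = 32
Base-Z-R-U-J-Base: 15+4+10+7+10 = 46
Base-Z-J-R-U-Base: 15+5+3+10+3 = 36
Base-Z-U-R-J-Base: 15+12+10+3+10 = 50
Base-J-R-Z-U-Base: 10+3+4+12+3 = 32
Base-J-Z-R-U-Base: 10+5+4+10+3 = 32
The minimum is 32.
One optimal route: Base → R → Z → J → U → Base (or its reverse).

Shortest round trip = 32.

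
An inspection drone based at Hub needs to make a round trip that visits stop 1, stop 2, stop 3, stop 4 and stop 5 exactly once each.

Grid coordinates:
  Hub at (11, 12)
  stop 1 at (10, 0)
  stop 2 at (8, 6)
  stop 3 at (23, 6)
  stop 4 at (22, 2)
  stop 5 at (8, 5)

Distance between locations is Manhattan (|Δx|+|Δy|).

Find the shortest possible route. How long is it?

Hub-stop 1-stop 2-stop 3-stop 4-stop 5-Hub: 13+8+15+5+17+10 = 68
Hub-stop 1-stop 2-stop 3-stop 5-stop 4-Hub: 13+8+15+16+17+21 = 90
Hub-stop 1-stop 2-stop 4-stop 3-stop 5-Hub: 13+8+18+5+16+10 = 70
Hub-stop 1-stop 2-stop 4-stop 5-stop 3-Hub: 13+8+18+17+16+18 = 90
Hub-stop 1-stop 2-stop 5-stop 3-stop 4-Hub: 13+8+1+16+5+21 = 64
Hub-stop 1-stop 2-stop 5-stop 4-stop 3-Hub: 13+8+1+17+5+18 = 62
Hub-stop 1-stop 3-stop 2-stop 4-stop 5-Hub: 13+19+15+18+17+10 = 92
Hub-stop 1-stop 3-stop 2-stop 5-stop 4-Hub: 13+19+15+1+17+21 = 86
Hub-stop 1-stop 3-stop 4-stop 2-stop 5-Hub: 13+19+5+18+1+10 = 66
Hub-stop 1-stop 3-stop 4-stop 5-stop 2-Hub: 13+19+5+17+1+9 = 64
Hub-stop 1-stop 3-stop 5-stop 2-stop 4-Hub: 13+19+16+1+18+21 = 88
Hub-stop 1-stop 3-stop 5-stop 4-stop 2-Hub: 13+19+16+17+18+9 = 92
Hub-stop 1-stop 4-stop 2-stop 3-stop 5-Hub: 13+14+18+15+16+10 = 86
Hub-stop 1-stop 4-stop 2-stop 5-stop 3-Hub: 13+14+18+1+16+18 = 80
… (46 more)
Hub-stop 2-stop 5-stop 1-stop 4-stop 3-Hub: 9+1+7+14+5+18 = 54  ← best
The minimum is 54.
One optimal route: Hub → stop 2 → stop 5 → stop 1 → stop 4 → stop 3 → Hub (or its reverse).

Minimum total distance: 54.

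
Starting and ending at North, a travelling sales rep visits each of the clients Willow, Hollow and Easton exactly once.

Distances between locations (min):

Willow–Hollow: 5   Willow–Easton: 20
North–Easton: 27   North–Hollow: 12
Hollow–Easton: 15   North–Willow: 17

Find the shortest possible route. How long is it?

With 3 stops there are 3!/2 = 3 distinct round trips (a route and its reverse cost the same).
North → Willow → Hollow → Easton → North: 17+5+15+27 = 64
North → Willow → Easton → Hollow → North: 17+20+15+12 = 64
North → Hollow → Willow → Easton → North: 12+5+20+27 = 64
The minimum is 64.
One optimal route: North → Willow → Hollow → Easton → North (or its reverse).

Minimum total distance: 64 min.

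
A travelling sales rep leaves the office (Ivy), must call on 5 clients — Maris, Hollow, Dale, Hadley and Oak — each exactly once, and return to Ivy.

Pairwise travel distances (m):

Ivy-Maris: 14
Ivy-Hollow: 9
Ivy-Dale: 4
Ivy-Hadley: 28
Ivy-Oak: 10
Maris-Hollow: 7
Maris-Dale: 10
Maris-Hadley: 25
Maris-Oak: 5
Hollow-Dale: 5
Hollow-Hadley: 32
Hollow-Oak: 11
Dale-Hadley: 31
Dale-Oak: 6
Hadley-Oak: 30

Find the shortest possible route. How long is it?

With 5 stops there are 5!/2 = 60 distinct round trips (a route and its reverse cost the same).
Ivy→Maris→Hollow→Dale→Hadley→Oak→Ivy: 14+7+5+31+30+10 = 97
Ivy→Maris→Hollow→Dale→Oak→Hadley→Ivy: 14+7+5+6+30+28 = 90
Ivy→Maris→Hollow→Hadley→Dale→Oak→Ivy: 14+7+32+31+6+10 = 100
Ivy→Maris→Hollow→Hadley→Oak→Dale→Ivy: 14+7+32+30+6+4 = 93
Ivy→Maris→Hollow→Oak→Dale→Hadley→Ivy: 14+7+11+6+31+28 = 97
Ivy→Maris→Hollow→Oak→Hadley→Dale→Ivy: 14+7+11+30+31+4 = 97
Ivy→Maris→Dale→Hollow→Hadley→Oak→Ivy: 14+10+5+32+30+10 = 101
Ivy→Maris→Dale→Hollow→Oak→Hadley→Ivy: 14+10+5+11+30+28 = 98
Ivy→Maris→Dale→Hadley→Hollow→Oak→Ivy: 14+10+31+32+11+10 = 108
Ivy→Maris→Dale→Hadley→Oak→Hollow→Ivy: 14+10+31+30+11+9 = 105
Ivy→Maris→Dale→Oak→Hollow→Hadley→Ivy: 14+10+6+11+32+28 = 101
Ivy→Maris→Dale→Oak→Hadley→Hollow→Ivy: 14+10+6+30+32+9 = 101
Ivy→Maris→Hadley→Hollow→Dale→Oak→Ivy: 14+25+32+5+6+10 = 92
Ivy→Maris→Hadley→Hollow→Oak→Dale→Ivy: 14+25+32+11+6+4 = 92
… (46 more)
Ivy→Hollow→Dale→Oak→Maris→Hadley→Ivy: 9+5+6+5+25+28 = 78  ← best
The minimum is 78.
One optimal route: Ivy → Hollow → Dale → Oak → Maris → Hadley → Ivy (or its reverse).

Shortest round trip = 78 m.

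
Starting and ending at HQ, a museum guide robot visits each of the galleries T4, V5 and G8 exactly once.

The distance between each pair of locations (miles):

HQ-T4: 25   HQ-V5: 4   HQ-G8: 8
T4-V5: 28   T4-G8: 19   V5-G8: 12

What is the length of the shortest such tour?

Minimum total distance: 59 miles.

With 3 stops there are 3!/2 = 3 distinct round trips (a route and its reverse cost the same).
HQ → T4 → V5 → G8 → HQ: 25+28+12+8 = 73
HQ → T4 → G8 → V5 → HQ: 25+19+12+4 = 60
HQ → V5 → T4 → G8 → HQ: 4+28+19+8 = 59
The minimum is 59.
One optimal route: HQ → V5 → T4 → G8 → HQ (or its reverse).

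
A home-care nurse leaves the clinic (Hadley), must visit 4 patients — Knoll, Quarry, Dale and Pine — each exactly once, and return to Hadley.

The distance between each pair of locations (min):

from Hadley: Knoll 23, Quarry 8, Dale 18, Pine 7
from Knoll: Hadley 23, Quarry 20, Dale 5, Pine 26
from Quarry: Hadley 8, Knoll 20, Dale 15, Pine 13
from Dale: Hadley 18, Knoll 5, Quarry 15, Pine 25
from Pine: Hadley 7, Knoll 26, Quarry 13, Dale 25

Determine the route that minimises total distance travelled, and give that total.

61 min — the shortest possible round trip.

Hadley - Knoll - Quarry - Dale - Pine - Hadley: 23+20+15+25+7 = 90
Hadley - Knoll - Quarry - Pine - Dale - Hadley: 23+20+13+25+18 = 99
Hadley - Knoll - Dale - Quarry - Pine - Hadley: 23+5+15+13+7 = 63
Hadley - Knoll - Dale - Pine - Quarry - Hadley: 23+5+25+13+8 = 74
Hadley - Knoll - Pine - Quarry - Dale - Hadley: 23+26+13+15+18 = 95
Hadley - Knoll - Pine - Dale - Quarry - Hadley: 23+26+25+15+8 = 97
Hadley - Quarry - Knoll - Dale - Pine - Hadley: 8+20+5+25+7 = 65
Hadley - Quarry - Knoll - Pine - Dale - Hadley: 8+20+26+25+18 = 97
Hadley - Quarry - Dale - Knoll - Pine - Hadley: 8+15+5+26+7 = 61
Hadley - Quarry - Pine - Knoll - Dale - Hadley: 8+13+26+5+18 = 70
Hadley - Dale - Knoll - Quarry - Pine - Hadley: 18+5+20+13+7 = 63
Hadley - Dale - Quarry - Knoll - Pine - Hadley: 18+15+20+26+7 = 86
The minimum is 61.
One optimal route: Hadley → Quarry → Dale → Knoll → Pine → Hadley (or its reverse).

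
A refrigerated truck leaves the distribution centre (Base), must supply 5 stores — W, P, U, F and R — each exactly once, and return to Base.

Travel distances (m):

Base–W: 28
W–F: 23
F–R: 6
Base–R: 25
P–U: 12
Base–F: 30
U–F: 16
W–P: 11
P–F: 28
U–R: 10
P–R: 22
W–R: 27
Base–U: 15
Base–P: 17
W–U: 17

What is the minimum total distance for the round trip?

Shortest round trip = 82 m.

Base - W - P - U - F - R - Base: 28+11+12+16+6+25 = 98
Base - W - P - U - R - F - Base: 28+11+12+10+6+30 = 97
Base - W - P - F - U - R - Base: 28+11+28+16+10+25 = 118
Base - W - P - F - R - U - Base: 28+11+28+6+10+15 = 98
Base - W - P - R - U - F - Base: 28+11+22+10+16+30 = 117
Base - W - P - R - F - U - Base: 28+11+22+6+16+15 = 98
Base - W - U - P - F - R - Base: 28+17+12+28+6+25 = 116
Base - W - U - P - R - F - Base: 28+17+12+22+6+30 = 115
Base - W - U - F - P - R - Base: 28+17+16+28+22+25 = 136
Base - W - U - F - R - P - Base: 28+17+16+6+22+17 = 106
Base - W - U - R - P - F - Base: 28+17+10+22+28+30 = 135
Base - W - U - R - F - P - Base: 28+17+10+6+28+17 = 106
Base - W - F - P - U - R - Base: 28+23+28+12+10+25 = 126
Base - W - F - P - R - U - Base: 28+23+28+22+10+15 = 126
… (46 more)
Base - P - W - F - R - U - Base: 17+11+23+6+10+15 = 82  ← best
The minimum is 82.
One optimal route: Base → P → W → F → R → U → Base (or its reverse).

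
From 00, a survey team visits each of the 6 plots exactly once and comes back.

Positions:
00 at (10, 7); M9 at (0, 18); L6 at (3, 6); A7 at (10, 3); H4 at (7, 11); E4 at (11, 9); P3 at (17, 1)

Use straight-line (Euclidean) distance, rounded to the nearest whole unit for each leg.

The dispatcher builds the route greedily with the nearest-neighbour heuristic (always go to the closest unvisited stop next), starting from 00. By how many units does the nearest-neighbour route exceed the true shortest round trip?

From 00: E4=2, A7=4, H4=5, L6=7, P3=9, M9=15 → choose E4 (2).
From E4: H4=4, A7=6, L6=9, P3=10, M9=14 → choose H4 (4).
From H4: L6=6, A7=9, M9=10, P3=14 → choose L6 (6).
From L6: A7=8, M9=12, P3=15 → choose A7 (8).
From A7: P3=7, M9=18 → choose P3 (7).
From P3: M9=24 → choose M9 (24).
NN route 00 → E4 → H4 → L6 → A7 → P3 → M9 → 00 costs 66.
Optimal: 00 → E4 → H4 → M9 → L6 → A7 → P3 → 00 costs 52 (by enumerating all 360 distinct tours).
Excess = 66 − 52 = 14.

The nearest-neighbour route is 14 longer than optimal.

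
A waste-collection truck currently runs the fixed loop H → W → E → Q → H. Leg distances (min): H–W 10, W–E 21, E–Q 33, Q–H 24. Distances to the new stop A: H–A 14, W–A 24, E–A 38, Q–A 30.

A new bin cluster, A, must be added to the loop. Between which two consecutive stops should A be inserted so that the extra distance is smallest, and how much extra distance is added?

Minimum extra distance: 20 min, inserting A between Q and H.

Insertion cost between consecutive stops i–j is d(i,A) + d(A,j) − d(i,j):
  between H and W: 14 + 24 − 10 = 28
  between W and E: 24 + 38 − 21 = 41
  between E and Q: 38 + 30 − 33 = 35
  between Q and H: 30 + 14 − 24 = 20
Cheapest insertion is between Q and H, adding 20.
New total = 88 + 20 = 108.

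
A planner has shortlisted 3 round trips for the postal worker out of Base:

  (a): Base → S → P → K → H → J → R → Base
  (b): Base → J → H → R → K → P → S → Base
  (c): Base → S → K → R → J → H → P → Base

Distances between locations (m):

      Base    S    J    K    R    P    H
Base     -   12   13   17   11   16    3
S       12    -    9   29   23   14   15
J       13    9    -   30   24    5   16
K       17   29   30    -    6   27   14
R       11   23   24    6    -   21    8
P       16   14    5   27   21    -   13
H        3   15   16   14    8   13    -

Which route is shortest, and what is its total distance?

(a): 12 + 14 + 27 + 14 + 16 + 24 + 11 = 118
(b): 13 + 16 + 8 + 6 + 27 + 14 + 12 = 96
(c): 12 + 29 + 6 + 24 + 16 + 13 + 16 = 116

Shortest is (b), total 96 m.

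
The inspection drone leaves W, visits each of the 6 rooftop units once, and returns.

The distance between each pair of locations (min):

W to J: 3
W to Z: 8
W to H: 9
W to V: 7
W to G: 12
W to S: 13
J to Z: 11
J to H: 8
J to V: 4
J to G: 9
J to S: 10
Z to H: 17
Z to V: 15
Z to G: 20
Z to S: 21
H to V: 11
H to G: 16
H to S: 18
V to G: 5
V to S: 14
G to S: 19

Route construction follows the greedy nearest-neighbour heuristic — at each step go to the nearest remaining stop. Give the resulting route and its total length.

Nearest-neighbour total = 79 min; route W → J → V → G → H → Z → S → W.

W → [J:3 / V:7 / Z:8 / H:9 / G:12 / S:13] → J (3)
J → [V:4 / H:8 / G:9 / S:10 / Z:11] → V (4)
V → [G:5 / H:11 / S:14 / Z:15] → G (5)
G → [H:16 / S:19 / Z:20] → H (16)
H → [Z:17 / S:18] → Z (17)
Z → [S:21] → S (21)
Return S→W: 13.
Total = 3 + 4 + 5 + 16 + 17 + 21 + 13 = 79.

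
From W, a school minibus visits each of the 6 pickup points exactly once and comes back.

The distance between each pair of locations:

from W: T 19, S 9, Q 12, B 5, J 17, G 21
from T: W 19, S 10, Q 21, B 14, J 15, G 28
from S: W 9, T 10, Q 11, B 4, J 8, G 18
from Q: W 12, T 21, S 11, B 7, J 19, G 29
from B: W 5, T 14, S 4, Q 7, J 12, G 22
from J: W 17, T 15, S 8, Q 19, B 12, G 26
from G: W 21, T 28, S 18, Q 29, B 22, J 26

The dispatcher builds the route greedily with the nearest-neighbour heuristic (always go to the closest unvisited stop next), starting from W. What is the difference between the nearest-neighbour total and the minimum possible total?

W: B=5, S=9, Q=12, J=17, T=19, G=21 ⇒ B
B: S=4, Q=7, J=12, T=14, G=22 ⇒ S
S: J=8, T=10, Q=11, G=18 ⇒ J
J: T=15, Q=19, G=26 ⇒ T
T: Q=21, G=28 ⇒ Q
Q: G=29 ⇒ G
NN route W → B → S → J → T → Q → G → W costs 103.
Optimal: W → Q → B → T → J → S → G → W costs 95 (by enumerating all 360 distinct tours).
Excess = 103 − 95 = 8.

Excess over optimum: 8.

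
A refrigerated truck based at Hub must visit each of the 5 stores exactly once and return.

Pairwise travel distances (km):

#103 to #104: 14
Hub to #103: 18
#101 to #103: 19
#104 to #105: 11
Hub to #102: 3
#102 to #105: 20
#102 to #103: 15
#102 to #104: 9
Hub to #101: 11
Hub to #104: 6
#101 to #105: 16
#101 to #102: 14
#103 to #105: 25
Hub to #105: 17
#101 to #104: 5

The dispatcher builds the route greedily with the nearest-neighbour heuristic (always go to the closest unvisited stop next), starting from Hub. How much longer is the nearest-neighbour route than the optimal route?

6 km longer than the optimal tour.

From Hub: #102=3, #104=6, #101=11, #105=17, #103=18 → choose #102 (3).
From #102: #104=9, #101=14, #103=15, #105=20 → choose #104 (9).
From #104: #101=5, #105=11, #103=14 → choose #101 (5).
From #101: #105=16, #103=19 → choose #105 (16).
From #105: #103=25 → choose #103 (25).
NN route Hub → #102 → #104 → #101 → #105 → #103 → Hub costs 76.
Optimal: Hub → #101 → #104 → #105 → #103 → #102 → Hub costs 70 (by enumerating all 60 distinct tours).
Excess = 76 − 70 = 6.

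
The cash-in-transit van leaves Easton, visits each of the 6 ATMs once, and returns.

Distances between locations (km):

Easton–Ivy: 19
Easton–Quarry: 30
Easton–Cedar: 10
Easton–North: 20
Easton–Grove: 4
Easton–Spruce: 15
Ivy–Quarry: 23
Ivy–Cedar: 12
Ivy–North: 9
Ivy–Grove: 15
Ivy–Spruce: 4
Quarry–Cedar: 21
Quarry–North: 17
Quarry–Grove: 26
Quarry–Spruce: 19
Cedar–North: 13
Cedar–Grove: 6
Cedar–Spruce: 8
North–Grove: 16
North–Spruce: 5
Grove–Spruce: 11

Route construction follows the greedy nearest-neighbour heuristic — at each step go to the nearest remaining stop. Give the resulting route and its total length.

At Easton the remaining stops are Grove 4, Cedar 10, Spruce 15, Ivy 19, North 20, Quarry 30; go to Grove.
At Grove the remaining stops are Cedar 6, Spruce 11, Ivy 15, North 16, Quarry 26; go to Cedar.
At Cedar the remaining stops are Spruce 8, Ivy 12, North 13, Quarry 21; go to Spruce.
At Spruce the remaining stops are Ivy 4, North 5, Quarry 19; go to Ivy.
At Ivy the remaining stops are North 9, Quarry 23; go to North.
At North the remaining stops are Quarry 17; go to Quarry.
Return Quarry→Easton: 30.
Total = 4 + 6 + 8 + 4 + 9 + 17 + 30 = 78.

Total distance 78 km via the nearest-neighbour route Easton → Grove → Cedar → Spruce → Ivy → North → Quarry → Easton.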